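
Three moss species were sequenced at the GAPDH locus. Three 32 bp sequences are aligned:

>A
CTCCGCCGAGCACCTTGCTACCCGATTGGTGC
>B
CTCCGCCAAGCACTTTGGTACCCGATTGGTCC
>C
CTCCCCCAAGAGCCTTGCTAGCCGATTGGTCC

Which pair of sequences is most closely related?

A and B

A–B: 4/32 differ, p = 0.125, d = 0.137.
A–C: 6/32 differ, p = 0.188, d = 0.216.
B–C: 6/32 differ, p = 0.188, d = 0.216.
The smallest distance is between A and B.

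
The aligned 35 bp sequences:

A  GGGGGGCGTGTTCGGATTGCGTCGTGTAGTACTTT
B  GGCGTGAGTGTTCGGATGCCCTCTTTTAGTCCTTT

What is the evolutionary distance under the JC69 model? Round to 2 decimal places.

The sequences differ at 9 of 35 sites (3, 5, 7, 18, 19, 21, 24, 26, 31), so p = 9/35 ≈ 0.257143.
d = −(3/4) ln(1 − 4p/3) = −0.75 ln(1 − 0.342857) = −0.75 ln(0.657143)
  = −0.75 × (-0.419854) = 0.314891 substitutions/site.

0.31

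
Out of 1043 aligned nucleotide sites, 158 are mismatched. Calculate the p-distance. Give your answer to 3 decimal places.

0.151

p = 158/1043 = 0.151486… ≈ 0.151 (to 3 d.p.).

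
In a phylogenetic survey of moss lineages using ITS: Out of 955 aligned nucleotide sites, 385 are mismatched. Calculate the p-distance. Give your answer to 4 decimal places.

0.4031

p = 385/955 = 0.403141… ≈ 0.4031 (to 4 d.p.).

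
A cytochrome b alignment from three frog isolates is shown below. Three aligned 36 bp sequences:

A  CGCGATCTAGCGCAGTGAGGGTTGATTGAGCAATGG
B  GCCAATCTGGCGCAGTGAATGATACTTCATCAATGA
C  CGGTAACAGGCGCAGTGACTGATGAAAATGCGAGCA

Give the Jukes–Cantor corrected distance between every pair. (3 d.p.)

A–B: 12/36 sites differ → p ≈ 0.333333, d = −0.75 ln(1 − 0.444444) = 0.440839 ≈ 0.441.
A–C: 16/36 sites differ → p ≈ 0.444444, d = −0.75 ln(1 − 0.592592) = 0.673455 ≈ 0.673.
B–C: 17/36 sites differ → p ≈ 0.472222, d = −0.75 ln(1 − 0.629629) = 0.744938 ≈ 0.745.

d(A,B) = 0.441, d(A,C) = 0.673, d(B,C) = 0.745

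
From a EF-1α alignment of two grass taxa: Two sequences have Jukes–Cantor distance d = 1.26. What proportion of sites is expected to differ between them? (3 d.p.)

p = (3/4)(1 − e^(−4d/3)) = 0.75 × (1 − e^(-1.68)) = 0.75 × (1 − 0.186374) = 0.610220.

0.610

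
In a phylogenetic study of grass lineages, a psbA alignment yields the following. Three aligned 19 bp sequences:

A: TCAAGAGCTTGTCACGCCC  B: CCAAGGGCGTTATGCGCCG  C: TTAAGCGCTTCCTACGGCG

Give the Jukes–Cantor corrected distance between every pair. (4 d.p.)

A–B: 8/19 sites differ → p ≈ 0.421053, d = −0.75 ln(1 − 0.561404) = 0.618132 ≈ 0.6181.
A–C: 7/19 sites differ → p ≈ 0.368421, d = −0.75 ln(1 − 0.491228) = 0.506816 ≈ 0.5068.
B–C: 8/19 sites differ → p ≈ 0.421053, d = −0.75 ln(1 − 0.561404) = 0.618132 ≈ 0.6181.

d(A,B) = 0.6181, d(A,C) = 0.5068, d(B,C) = 0.6181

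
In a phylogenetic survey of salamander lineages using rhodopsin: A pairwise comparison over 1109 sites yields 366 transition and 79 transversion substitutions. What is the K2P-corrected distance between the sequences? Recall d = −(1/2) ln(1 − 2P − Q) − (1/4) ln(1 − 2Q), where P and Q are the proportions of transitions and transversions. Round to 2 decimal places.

0.70

P = 366/1109 ≈ 0.330027 and Q = 79/1109 ≈ 0.071235.
Under the Kimura two-parameter model, d = −½ ln(1 − 2P − Q) − ¼ ln(1 − 2Q).
1 − 2P − Q = 0.268711, giving −½ ln(0.268711) = 0.657059.
1 − 2Q = 0.85753, giving −¼ ln(0.85753) = 0.038425.
d = 0.657059 + 0.038425 = 0.695484.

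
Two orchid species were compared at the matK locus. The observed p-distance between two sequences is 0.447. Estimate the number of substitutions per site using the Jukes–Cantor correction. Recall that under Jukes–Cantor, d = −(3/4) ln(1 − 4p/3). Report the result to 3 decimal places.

0.680

d = −(3/4) ln(1 − 4p/3) = −0.75 ln(1 − 0.596) = −0.75 ln(0.404)
  = −0.75 × (-0.906340) = 0.679755 substitutions/site.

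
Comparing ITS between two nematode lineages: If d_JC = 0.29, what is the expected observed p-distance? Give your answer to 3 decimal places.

p = (3/4)(1 − e^(−4d/3)) = 0.75 × (1 − e^(-0.386667)) = 0.75 × (1 − 0.679317) = 0.240512.

0.241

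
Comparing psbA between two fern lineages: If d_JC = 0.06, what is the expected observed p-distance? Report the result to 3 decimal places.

p = (3/4)(1 − e^(−4d/3)) = 0.75 × (1 − e^(-0.08)) = 0.75 × (1 − 0.923116) = 0.057663.

0.058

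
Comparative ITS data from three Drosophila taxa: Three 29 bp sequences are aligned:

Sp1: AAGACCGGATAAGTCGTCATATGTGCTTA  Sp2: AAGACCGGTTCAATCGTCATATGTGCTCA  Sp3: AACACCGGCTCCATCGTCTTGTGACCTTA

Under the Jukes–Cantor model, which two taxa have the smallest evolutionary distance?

Sp1 and Sp2

Sp1–Sp2: 4/29 differ, p = 0.138, d = 0.152.
Sp1–Sp3: 9/29 differ, p = 0.310, d = 0.401.
Sp2–Sp3: 8/29 differ, p = 0.276, d = 0.344.
The smallest distance is between Sp1 and Sp2.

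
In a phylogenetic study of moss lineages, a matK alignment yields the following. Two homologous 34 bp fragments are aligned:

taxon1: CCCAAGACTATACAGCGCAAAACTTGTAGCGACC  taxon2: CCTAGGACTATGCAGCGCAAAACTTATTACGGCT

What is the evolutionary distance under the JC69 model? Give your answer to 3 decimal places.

0.282

The sequences differ at 8 of 34 sites (3, 5, 12, 26, 28, 29, 32, 34), so p = 8/34 ≈ 0.235294.
d = −(3/4) ln(1 − 4p/3) = −0.75 ln(1 − 0.313725) = −0.75 ln(0.686275)
  = −0.75 × (-0.376477) = 0.282358 substitutions/site.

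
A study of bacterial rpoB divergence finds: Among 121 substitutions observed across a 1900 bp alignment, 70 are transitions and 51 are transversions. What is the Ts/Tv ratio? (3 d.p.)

R = 70/51 = 1.372549… ≈ 1.373 (to 3 d.p.).

1.373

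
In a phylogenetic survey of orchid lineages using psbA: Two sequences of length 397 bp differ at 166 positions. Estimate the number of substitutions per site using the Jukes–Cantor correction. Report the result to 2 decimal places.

0.61

p = 166/397 ≈ 0.418136.
d = −(3/4) ln(1 − 4p/3) = −0.75 ln(1 − 0.557515) = −0.75 ln(0.442485)
  = −0.75 × (-0.815349) = 0.611512 substitutions/site.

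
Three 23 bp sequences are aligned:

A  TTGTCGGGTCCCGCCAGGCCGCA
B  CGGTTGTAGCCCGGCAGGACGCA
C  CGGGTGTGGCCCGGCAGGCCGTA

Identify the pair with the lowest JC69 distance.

B and C

A–B: 8/23 differ, p = 0.348, d = 0.467.
A–C: 8/23 differ, p = 0.348, d = 0.467.
B–C: 4/23 differ, p = 0.174, d = 0.198.
The smallest distance is between B and C.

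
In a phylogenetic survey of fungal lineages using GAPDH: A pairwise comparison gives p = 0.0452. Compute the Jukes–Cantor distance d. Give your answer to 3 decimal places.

0.047

d = −(3/4) ln(1 − 4p/3) = −0.75 ln(1 − 0.060267) = −0.75 ln(0.939733)
  = −0.75 × (-0.062159) = 0.046619 substitutions/site.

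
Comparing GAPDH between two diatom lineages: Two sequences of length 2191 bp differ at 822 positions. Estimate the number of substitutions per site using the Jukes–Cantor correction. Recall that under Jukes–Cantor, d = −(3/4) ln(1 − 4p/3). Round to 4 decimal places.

0.5202

p = 822/2191 ≈ 0.375171.
d = −(3/4) ln(1 − 4p/3) = −0.75 ln(1 − 0.500228) = −0.75 ln(0.499772)
  = −0.75 × (-0.693603) = 0.520202 substitutions/site.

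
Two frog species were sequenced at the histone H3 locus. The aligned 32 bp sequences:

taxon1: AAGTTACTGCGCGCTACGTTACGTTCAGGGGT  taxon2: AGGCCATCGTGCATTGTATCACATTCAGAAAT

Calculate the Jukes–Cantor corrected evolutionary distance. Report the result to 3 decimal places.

0.824

The sequences differ at 16 of 32 sites, so p = 16/32 = 0.5.
d = −(3/4) ln(1 − 4p/3) = −0.75 ln(1 − 0.666667) = −0.75 ln(0.333333)
  = −0.75 × (-1.098613) = 0.823960 substitutions/site.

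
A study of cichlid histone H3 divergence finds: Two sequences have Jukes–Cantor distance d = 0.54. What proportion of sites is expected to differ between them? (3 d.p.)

p = (3/4)(1 − e^(−4d/3)) = 0.75 × (1 − e^(-0.72)) = 0.75 × (1 − 0.486752) = 0.384936.

0.385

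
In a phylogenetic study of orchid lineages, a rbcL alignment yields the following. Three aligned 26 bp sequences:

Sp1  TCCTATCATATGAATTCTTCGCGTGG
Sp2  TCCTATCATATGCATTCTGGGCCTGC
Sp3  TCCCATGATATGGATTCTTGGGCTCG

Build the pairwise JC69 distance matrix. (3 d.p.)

d(Sp1,Sp2) = 0.222, d(Sp1,Sp3) = 0.334, d(Sp2,Sp3) = 0.334

Sp1–Sp2: 5/26 sites differ → p ≈ 0.192308, d = −0.75 ln(1 − 0.256411) = 0.222200 ≈ 0.222.
Sp1–Sp3: 7/26 sites differ → p ≈ 0.269231, d = −0.75 ln(1 − 0.358975) = 0.333515 ≈ 0.334.
Sp2–Sp3: 7/26 sites differ → p ≈ 0.269231, d = −0.75 ln(1 − 0.358975) = 0.333515 ≈ 0.334.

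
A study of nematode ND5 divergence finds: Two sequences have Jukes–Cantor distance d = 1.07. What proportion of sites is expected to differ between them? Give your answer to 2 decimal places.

p = (3/4)(1 − e^(−4d/3)) = 0.75 × (1 − e^(-1.426667)) = 0.75 × (1 − 0.240108) = 0.569919.

0.57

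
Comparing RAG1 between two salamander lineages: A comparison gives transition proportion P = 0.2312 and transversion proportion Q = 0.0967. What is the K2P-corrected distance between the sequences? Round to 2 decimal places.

0.46

Under the Kimura two-parameter model, d = −½ ln(1 − 2P − Q) − ¼ ln(1 − 2Q).
1 − 2P − Q = 0.4409, giving −½ ln(0.4409) = 0.409469.
1 − 2Q = 0.8066, giving −¼ ln(0.8066) = 0.053732.
d = 0.409469 + 0.053732 = 0.463201.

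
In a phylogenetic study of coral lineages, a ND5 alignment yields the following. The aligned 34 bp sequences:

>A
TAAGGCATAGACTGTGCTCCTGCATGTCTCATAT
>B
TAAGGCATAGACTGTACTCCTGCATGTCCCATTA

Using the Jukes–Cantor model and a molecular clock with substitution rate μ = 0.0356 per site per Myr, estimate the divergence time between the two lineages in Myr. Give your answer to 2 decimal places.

1.80

The sequences differ at 4 of 34 sites (16, 29, 33, 34), so p = 4/34 ≈ 0.117647.
d = −(3/4) ln(1 − 4p/3) = −0.75 ln(1 − 0.156863) = −0.75 ln(0.843137)
  = −0.75 × (-0.170626) = 0.127970 substitutions/site.
Under a molecular clock d = 2μt, so t = d/(2μ) = 0.127970 / (2 × 0.0356) = 1.80 Myr.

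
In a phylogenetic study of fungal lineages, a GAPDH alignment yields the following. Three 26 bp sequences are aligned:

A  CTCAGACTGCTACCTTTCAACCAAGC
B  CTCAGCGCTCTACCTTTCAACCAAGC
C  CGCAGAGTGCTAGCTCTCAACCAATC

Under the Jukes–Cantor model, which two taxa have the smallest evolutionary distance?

A–B: 4/26 differ, p = 0.154, d = 0.172.
A–C: 5/26 differ, p = 0.192, d = 0.222.
B–C: 7/26 differ, p = 0.269, d = 0.334.
The smallest distance is between A and B.

A and B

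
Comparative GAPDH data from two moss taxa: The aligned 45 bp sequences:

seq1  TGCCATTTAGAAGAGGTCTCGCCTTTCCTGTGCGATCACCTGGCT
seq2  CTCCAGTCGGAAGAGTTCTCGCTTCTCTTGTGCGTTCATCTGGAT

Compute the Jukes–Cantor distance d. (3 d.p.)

0.330

The sequences differ at 12 of 45 sites, so p = 12/45 ≈ 0.266667.
d = −(3/4) ln(1 − 4p/3) = −0.75 ln(1 − 0.355556) = −0.75 ln(0.644444)
  = −0.75 × (-0.439367) = 0.329525 substitutions/site.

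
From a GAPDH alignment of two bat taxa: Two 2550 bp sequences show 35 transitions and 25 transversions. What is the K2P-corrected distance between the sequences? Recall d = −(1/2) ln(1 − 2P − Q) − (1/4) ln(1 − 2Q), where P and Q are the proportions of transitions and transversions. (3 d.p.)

P = 35/2550 ≈ 0.013725 and Q = 25/2550 ≈ 0.009804.
Under the Kimura two-parameter model, d = −½ ln(1 − 2P − Q) − ¼ ln(1 − 2Q).
1 − 2P − Q = 0.962746, giving −½ ln(0.962746) = 0.018983.
1 − 2Q = 0.980392, giving −¼ ln(0.980392) = 0.004951.
d = 0.018983 + 0.004951 = 0.023934.

0.024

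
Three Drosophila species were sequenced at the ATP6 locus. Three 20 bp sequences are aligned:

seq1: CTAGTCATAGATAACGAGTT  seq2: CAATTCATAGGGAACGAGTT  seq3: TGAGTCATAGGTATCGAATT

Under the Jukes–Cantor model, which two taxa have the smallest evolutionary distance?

seq1 and seq2

seq1–seq2: 4/20 differ, p = 0.200, d = 0.233.
seq1–seq3: 5/20 differ, p = 0.250, d = 0.304.
seq2–seq3: 6/20 differ, p = 0.300, d = 0.383.
The smallest distance is between seq1 and seq2.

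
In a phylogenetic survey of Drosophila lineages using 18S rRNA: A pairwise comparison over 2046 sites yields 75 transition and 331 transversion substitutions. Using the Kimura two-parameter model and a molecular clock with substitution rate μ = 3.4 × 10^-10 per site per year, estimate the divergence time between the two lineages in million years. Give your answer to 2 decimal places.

340.78

P = 75/2046 ≈ 0.036657 and Q = 331/2046 ≈ 0.161779.
Under the Kimura two-parameter model, d = −½ ln(1 − 2P − Q) − ¼ ln(1 − 2Q).
1 − 2P − Q = 0.764907, giving −½ ln(0.764907) = 0.134001.
1 − 2Q = 0.676442, giving −¼ ln(0.676442) = 0.097727.
d = 0.134001 + 0.097727 = 0.231728.
Under a molecular clock d = 2μt, so t = d/(2μ) = 0.231728 / (2 × 3.4 × 10^-10) = 340.78 million years.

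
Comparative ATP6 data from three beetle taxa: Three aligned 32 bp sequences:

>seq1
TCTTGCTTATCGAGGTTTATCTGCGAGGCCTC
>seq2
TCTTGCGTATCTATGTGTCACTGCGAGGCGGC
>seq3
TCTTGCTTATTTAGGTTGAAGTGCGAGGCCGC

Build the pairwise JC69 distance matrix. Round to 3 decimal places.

seq1–seq2: 8/32 sites differ → p = 0.25, d = −0.75 ln(1 − 0.333333) = 0.304098 ≈ 0.304.
seq1–seq3: 6/32 sites differ → p = 0.1875, d = −0.75 ln(1 − 0.25) = 0.215762 ≈ 0.216.
seq2–seq3: 8/32 sites differ → p = 0.25, d = −0.75 ln(1 − 0.333333) = 0.304098 ≈ 0.304.

d(seq1,seq2) = 0.304, d(seq1,seq3) = 0.216, d(seq2,seq3) = 0.304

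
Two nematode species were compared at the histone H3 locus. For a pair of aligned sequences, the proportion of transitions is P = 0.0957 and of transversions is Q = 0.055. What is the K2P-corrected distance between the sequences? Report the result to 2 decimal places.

Under the Kimura two-parameter model, d = −½ ln(1 − 2P − Q) − ¼ ln(1 − 2Q).
1 − 2P − Q = 0.7536, giving −½ ln(0.7536) = 0.141447.
1 − 2Q = 0.89, giving −¼ ln(0.89) = 0.029133.
d = 0.141447 + 0.029133 = 0.170580.

0.17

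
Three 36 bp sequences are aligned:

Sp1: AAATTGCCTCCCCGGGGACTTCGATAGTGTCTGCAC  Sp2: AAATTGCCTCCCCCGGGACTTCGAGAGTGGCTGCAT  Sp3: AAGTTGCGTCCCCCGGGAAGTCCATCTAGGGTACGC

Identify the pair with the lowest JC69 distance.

Sp1–Sp2: 4/36 differ, p = 0.111, d = 0.120.
Sp1–Sp3: 13/36 differ, p = 0.361, d = 0.493.
Sp2–Sp3: 13/36 differ, p = 0.361, d = 0.493.
The smallest distance is between Sp1 and Sp2.

Sp1 and Sp2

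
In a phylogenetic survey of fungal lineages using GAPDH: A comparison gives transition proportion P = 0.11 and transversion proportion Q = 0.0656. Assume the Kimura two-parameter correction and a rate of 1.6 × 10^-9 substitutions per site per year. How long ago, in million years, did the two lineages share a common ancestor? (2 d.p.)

Under the Kimura two-parameter model, d = −½ ln(1 − 2P − Q) − ¼ ln(1 − 2Q).
1 − 2P − Q = 0.7144, giving −½ ln(0.7144) = 0.168156.
1 − 2Q = 0.8688, giving −¼ ln(0.8688) = 0.035161.
d = 0.168156 + 0.035161 = 0.203317.
Under a molecular clock d = 2μt, so t = d/(2μ) = 0.203317 / (2 × 1.6 × 10^-9) = 63.54 million years.

63.54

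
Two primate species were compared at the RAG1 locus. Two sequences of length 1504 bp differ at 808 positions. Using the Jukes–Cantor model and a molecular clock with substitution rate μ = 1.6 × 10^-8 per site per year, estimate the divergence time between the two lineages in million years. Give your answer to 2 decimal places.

29.53

p = 808/1504 ≈ 0.537234.
d = −(3/4) ln(1 − 4p/3) = −0.75 ln(1 − 0.716312) = −0.75 ln(0.283688)
  = −0.75 × (-1.259880) = 0.944910 substitutions/site.
Under a molecular clock d = 2μt, so t = d/(2μ) = 0.944910 / (2 × 1.6 × 10^-8) = 29.53 million years.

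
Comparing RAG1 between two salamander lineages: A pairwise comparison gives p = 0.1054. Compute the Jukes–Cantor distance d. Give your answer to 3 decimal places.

d = −(3/4) ln(1 − 4p/3) = −0.75 ln(1 − 0.140533) = −0.75 ln(0.859467)
  = −0.75 × (-0.151443) = 0.113582 substitutions/site.

0.114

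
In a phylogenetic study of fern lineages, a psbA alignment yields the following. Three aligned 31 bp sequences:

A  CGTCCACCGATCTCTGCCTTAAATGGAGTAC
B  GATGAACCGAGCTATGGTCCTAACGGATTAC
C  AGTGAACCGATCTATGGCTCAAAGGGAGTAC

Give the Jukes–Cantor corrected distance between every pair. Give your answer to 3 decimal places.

A–B: 13/31 sites differ → p ≈ 0.419355, d = −0.75 ln(1 − 0.55914) = 0.614271 ≈ 0.614.
A–C: 7/31 sites differ → p ≈ 0.225806, d = −0.75 ln(1 − 0.301075) = 0.268659 ≈ 0.269.
B–C: 8/31 sites differ → p ≈ 0.258065, d = −0.75 ln(1 − 0.344087) = 0.316295 ≈ 0.316.

d(A,B) = 0.614, d(A,C) = 0.269, d(B,C) = 0.316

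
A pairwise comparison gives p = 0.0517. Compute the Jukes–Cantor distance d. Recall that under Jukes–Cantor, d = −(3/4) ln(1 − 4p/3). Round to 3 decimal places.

0.054

d = −(3/4) ln(1 − 4p/3) = −0.75 ln(1 − 0.068933) = −0.75 ln(0.931067)
  = −0.75 × (-0.071424) = 0.053568 substitutions/site.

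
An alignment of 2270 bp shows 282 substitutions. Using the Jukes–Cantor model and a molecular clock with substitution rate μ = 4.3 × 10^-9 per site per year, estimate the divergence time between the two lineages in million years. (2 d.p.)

15.79

p = 282/2270 ≈ 0.124229.
d = −(3/4) ln(1 − 4p/3) = −0.75 ln(1 − 0.165639) = −0.75 ln(0.834361)
  = −0.75 × (-0.181089) = 0.135817 substitutions/site.
Under a molecular clock d = 2μt, so t = d/(2μ) = 0.135817 / (2 × 4.3 × 10^-9) = 15.79 million years.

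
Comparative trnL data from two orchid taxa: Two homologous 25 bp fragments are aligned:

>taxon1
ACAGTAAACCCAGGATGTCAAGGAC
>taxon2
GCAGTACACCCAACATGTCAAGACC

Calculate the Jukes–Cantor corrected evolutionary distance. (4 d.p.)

0.2892

The sequences differ at 6 of 25 sites (1, 7, 13, 14, 23, 24), so p = 6/25 = 0.24.
d = −(3/4) ln(1 − 4p/3) = −0.75 ln(1 − 0.32) = −0.75 ln(0.68)
  = −0.75 × (-0.385662) = 0.289247 substitutions/site.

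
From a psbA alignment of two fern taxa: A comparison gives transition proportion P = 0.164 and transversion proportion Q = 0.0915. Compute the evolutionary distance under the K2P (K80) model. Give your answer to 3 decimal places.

Under the Kimura two-parameter model, d = −½ ln(1 − 2P − Q) − ¼ ln(1 − 2Q).
1 − 2P − Q = 0.5805, giving −½ ln(0.5805) = 0.271933.
1 − 2Q = 0.817, giving −¼ ln(0.817) = 0.050529.
d = 0.271933 + 0.050529 = 0.322462.

0.322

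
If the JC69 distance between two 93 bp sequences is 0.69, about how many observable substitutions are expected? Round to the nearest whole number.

Invert JC69: p = (3/4)(1 − e^(−4d/3)) = 0.75 × (1 − e^(-0.92)) = 0.75 × (1 − 0.398519) = 0.451111.
Expected differing sites = pL ≈ 0.451111 × 93 = 41.953323 ≈ 42.

42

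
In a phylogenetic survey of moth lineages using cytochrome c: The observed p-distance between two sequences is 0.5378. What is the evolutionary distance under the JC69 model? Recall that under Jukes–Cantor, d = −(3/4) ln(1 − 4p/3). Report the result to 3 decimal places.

0.947

d = −(3/4) ln(1 − 4p/3) = −0.75 ln(1 − 0.717067) = −0.75 ln(0.282933)
  = −0.75 × (-1.262545) = 0.946909 substitutions/site.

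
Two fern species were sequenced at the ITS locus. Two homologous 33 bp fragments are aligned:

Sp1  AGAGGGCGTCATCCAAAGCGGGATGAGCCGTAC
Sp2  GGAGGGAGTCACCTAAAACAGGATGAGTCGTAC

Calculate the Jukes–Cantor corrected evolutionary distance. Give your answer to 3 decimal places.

0.249

The sequences differ at 7 of 33 sites (1, 7, 12, 14, 18, 20, 28), so p = 7/33 ≈ 0.212121.
d = −(3/4) ln(1 − 4p/3) = −0.75 ln(1 − 0.282828) = −0.75 ln(0.717172)
  = −0.75 × (-0.332440) = 0.249330 substitutions/site.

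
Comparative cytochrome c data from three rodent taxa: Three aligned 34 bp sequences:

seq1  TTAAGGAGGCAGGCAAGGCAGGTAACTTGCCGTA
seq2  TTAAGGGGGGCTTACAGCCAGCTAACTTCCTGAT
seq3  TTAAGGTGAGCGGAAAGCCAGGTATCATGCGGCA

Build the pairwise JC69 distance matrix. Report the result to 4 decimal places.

seq1–seq2: 13/34 sites differ → p ≈ 0.382353, d = −0.75 ln(1 − 0.509804) = 0.534712 ≈ 0.5347.
seq1–seq3: 10/34 sites differ → p ≈ 0.294118, d = −0.75 ln(1 − 0.392157) = 0.373379 ≈ 0.3734.
seq2–seq3: 12/34 sites differ → p ≈ 0.352941, d = −0.75 ln(1 − 0.470588) = 0.476991 ≈ 0.4770.

d(seq1,seq2) = 0.5347, d(seq1,seq3) = 0.3734, d(seq2,seq3) = 0.4770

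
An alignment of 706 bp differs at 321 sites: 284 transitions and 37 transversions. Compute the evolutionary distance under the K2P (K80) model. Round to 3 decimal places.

1.000

P = 284/706 ≈ 0.402266 and Q = 37/706 ≈ 0.052408.
Under the Kimura two-parameter model, d = −½ ln(1 − 2P − Q) − ¼ ln(1 − 2Q).
1 − 2P − Q = 0.14306, giving −½ ln(0.14306) = 0.972246.
1 − 2Q = 0.895184, giving −¼ ln(0.895184) = 0.027681.
d = 0.972246 + 0.027681 = 0.999927.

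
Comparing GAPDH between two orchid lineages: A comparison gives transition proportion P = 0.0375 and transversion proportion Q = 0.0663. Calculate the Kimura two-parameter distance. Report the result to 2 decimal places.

0.11

Under the Kimura two-parameter model, d = −½ ln(1 − 2P − Q) − ¼ ln(1 − 2Q).
1 − 2P − Q = 0.8587, giving −½ ln(0.8587) = 0.076168.
1 − 2Q = 0.8674, giving −¼ ln(0.8674) = 0.035564.
d = 0.076168 + 0.035564 = 0.111732.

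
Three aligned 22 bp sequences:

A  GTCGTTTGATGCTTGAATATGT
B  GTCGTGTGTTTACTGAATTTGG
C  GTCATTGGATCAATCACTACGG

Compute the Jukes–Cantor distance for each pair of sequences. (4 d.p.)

A–B: 7/22 sites differ → p ≈ 0.318182, d = −0.75 ln(1 − 0.424243) = 0.414052 ≈ 0.4141.
A–C: 9/22 sites differ → p ≈ 0.409091, d = −0.75 ln(1 − 0.545455) = 0.591344 ≈ 0.5913.
B–C: 10/22 sites differ → p ≈ 0.454545, d = −0.75 ln(1 − 0.60606) = 0.698667 ≈ 0.6987.

d(A,B) = 0.4141, d(A,C) = 0.5913, d(B,C) = 0.6987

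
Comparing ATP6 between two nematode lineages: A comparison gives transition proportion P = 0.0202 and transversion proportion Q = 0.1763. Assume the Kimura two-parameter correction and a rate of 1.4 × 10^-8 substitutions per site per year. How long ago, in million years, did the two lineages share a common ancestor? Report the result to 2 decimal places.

8.24

Under the Kimura two-parameter model, d = −½ ln(1 − 2P − Q) − ¼ ln(1 − 2Q).
1 − 2P − Q = 0.7833, giving −½ ln(0.7833) = 0.122120.
1 − 2Q = 0.6474, giving −¼ ln(0.6474) = 0.108698.
d = 0.122120 + 0.108698 = 0.230818.
Under a molecular clock d = 2μt, so t = d/(2μ) = 0.230818 / (2 × 1.4 × 10^-8) = 8.24 million years.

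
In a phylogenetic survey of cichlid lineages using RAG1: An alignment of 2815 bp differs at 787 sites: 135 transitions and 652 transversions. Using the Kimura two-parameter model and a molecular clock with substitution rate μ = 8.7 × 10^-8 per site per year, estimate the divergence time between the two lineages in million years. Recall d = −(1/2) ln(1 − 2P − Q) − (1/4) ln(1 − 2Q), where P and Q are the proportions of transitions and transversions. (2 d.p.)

2.03

P = 135/2815 ≈ 0.047957 and Q = 652/2815 ≈ 0.231616.
Under the Kimura two-parameter model, d = −½ ln(1 − 2P − Q) − ¼ ln(1 − 2Q).
1 − 2P − Q = 0.67247, giving −½ ln(0.67247) = 0.198399.
1 − 2Q = 0.536768, giving −¼ ln(0.536768) = 0.155547.
d = 0.198399 + 0.155547 = 0.353946.
Under a molecular clock d = 2μt, so t = d/(2μ) = 0.353946 / (2 × 8.7 × 10^-8) = 2.03 million years.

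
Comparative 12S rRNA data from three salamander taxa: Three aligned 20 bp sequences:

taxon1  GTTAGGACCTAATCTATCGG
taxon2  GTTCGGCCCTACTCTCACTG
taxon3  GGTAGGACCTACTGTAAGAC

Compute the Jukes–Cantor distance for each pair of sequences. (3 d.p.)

taxon1–taxon2: 6/20 sites differ → p = 0.3, d = −0.75 ln(1 − 0.4) = 0.383119 ≈ 0.383.
taxon1–taxon3: 7/20 sites differ → p = 0.35, d = −0.75 ln(1 − 0.466667) = 0.471457 ≈ 0.471.
taxon2–taxon3: 8/20 sites differ → p = 0.4, d = −0.75 ln(1 − 0.533333) = 0.571605 ≈ 0.572.

d(taxon1,taxon2) = 0.383, d(taxon1,taxon3) = 0.471, d(taxon2,taxon3) = 0.572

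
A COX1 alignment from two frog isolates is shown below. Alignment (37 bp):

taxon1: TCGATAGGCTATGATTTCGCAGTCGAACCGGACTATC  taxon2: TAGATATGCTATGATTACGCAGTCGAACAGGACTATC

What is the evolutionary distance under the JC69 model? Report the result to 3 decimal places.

0.117

The sequences differ at 4 of 37 sites (2, 7, 17, 29), so p = 4/37 ≈ 0.108108.
d = −(3/4) ln(1 − 4p/3) = −0.75 ln(1 − 0.144144) = −0.75 ln(0.855856)
  = −0.75 × (-0.155653) = 0.116740 substitutions/site.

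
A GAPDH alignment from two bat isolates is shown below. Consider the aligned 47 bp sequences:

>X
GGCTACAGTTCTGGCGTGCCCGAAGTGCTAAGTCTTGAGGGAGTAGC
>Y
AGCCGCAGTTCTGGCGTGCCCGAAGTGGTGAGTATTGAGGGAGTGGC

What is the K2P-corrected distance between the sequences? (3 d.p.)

0.170

Of 47 sites, 5 differences are transitions and 2 are transversions, so P = 5/47 ≈ 0.106383 and Q = 2/47 ≈ 0.042553.
Under the Kimura two-parameter model, d = −½ ln(1 − 2P − Q) − ¼ ln(1 − 2Q).
1 − 2P − Q = 0.744681, giving −½ ln(0.744681) = 0.147400.
1 − 2Q = 0.914894, giving −¼ ln(0.914894) = 0.022237.
d = 0.147400 + 0.022237 = 0.169637.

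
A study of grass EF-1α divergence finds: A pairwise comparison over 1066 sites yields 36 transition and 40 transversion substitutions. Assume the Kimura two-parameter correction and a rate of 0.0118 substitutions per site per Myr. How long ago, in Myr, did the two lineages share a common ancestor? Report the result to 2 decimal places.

3.18

P = 36/1066 ≈ 0.033771 and Q = 40/1066 ≈ 0.037523.
Under the Kimura two-parameter model, d = −½ ln(1 − 2P − Q) − ¼ ln(1 − 2Q).
1 − 2P − Q = 0.894935, giving −½ ln(0.894935) = 0.055502.
1 − 2Q = 0.924954, giving −¼ ln(0.924954) = 0.019503.
d = 0.055502 + 0.019503 = 0.075005.
Under a molecular clock d = 2μt, so t = d/(2μ) = 0.075005 / (2 × 0.0118) = 3.18 Myr.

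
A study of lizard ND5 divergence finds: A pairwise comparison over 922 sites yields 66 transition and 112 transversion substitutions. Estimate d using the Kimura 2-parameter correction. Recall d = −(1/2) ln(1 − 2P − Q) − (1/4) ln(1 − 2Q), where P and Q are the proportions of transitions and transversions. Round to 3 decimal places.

P = 66/922 ≈ 0.071584 and Q = 112/922 ≈ 0.121475.
Under the Kimura two-parameter model, d = −½ ln(1 − 2P − Q) − ¼ ln(1 − 2Q).
1 − 2P − Q = 0.735357, giving −½ ln(0.735357) = 0.153700.
1 − 2Q = 0.75705, giving −¼ ln(0.75705) = 0.069581.
d = 0.153700 + 0.069581 = 0.223281.

0.223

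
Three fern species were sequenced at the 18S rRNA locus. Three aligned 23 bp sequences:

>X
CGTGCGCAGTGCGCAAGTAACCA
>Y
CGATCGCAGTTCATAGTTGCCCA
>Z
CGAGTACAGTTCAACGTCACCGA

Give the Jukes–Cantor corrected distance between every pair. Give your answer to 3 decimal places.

X–Y: 9/23 sites differ → p ≈ 0.391304, d = −0.75 ln(1 − 0.521739) = 0.553199 ≈ 0.553.
X–Z: 12/23 sites differ → p ≈ 0.521739, d = −0.75 ln(1 − 0.695652) = 0.892188 ≈ 0.892.
Y–Z: 8/23 sites differ → p ≈ 0.347826, d = −0.75 ln(1 − 0.463768) = 0.467391 ≈ 0.467.

d(X,Y) = 0.553, d(X,Z) = 0.892, d(Y,Z) = 0.467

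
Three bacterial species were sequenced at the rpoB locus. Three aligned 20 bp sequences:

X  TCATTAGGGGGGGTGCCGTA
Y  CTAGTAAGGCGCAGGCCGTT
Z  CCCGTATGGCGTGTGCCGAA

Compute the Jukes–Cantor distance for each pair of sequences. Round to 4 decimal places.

d(X,Y) = 0.6872, d(X,Z) = 0.4715, d(Y,Z) = 0.5716

X–Y: 9/20 sites differ → p = 0.45, d = −0.75 ln(1 − 0.6) = 0.687218 ≈ 0.6872.
X–Z: 7/20 sites differ → p = 0.35, d = −0.75 ln(1 − 0.466667) = 0.471457 ≈ 0.4715.
Y–Z: 8/20 sites differ → p = 0.4, d = −0.75 ln(1 − 0.533333) = 0.571605 ≈ 0.5716.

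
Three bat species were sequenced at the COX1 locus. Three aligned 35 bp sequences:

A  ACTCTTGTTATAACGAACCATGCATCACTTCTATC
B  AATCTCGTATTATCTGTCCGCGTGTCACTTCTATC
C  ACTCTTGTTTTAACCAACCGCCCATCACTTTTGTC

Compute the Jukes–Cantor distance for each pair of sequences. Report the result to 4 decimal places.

d(A,B) = 0.4582, d(A,C) = 0.2326, d(B,C) = 0.4582

A–B: 12/35 sites differ → p ≈ 0.342857, d = −0.75 ln(1 − 0.457143) = 0.458182 ≈ 0.4582.
A–C: 7/35 sites differ → p = 0.2, d = −0.75 ln(1 − 0.266667) = 0.232617 ≈ 0.2326.
B–C: 12/35 sites differ → p ≈ 0.342857, d = −0.75 ln(1 − 0.457143) = 0.458182 ≈ 0.4582.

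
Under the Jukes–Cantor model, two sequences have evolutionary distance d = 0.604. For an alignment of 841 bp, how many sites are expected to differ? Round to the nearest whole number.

349

Invert JC69: p = (3/4)(1 − e^(−4d/3)) = 0.75 × (1 − e^(-0.805333)) = 0.75 × (1 − 0.446939) = 0.414796.
Expected differing sites = pL ≈ 0.414796 × 841 = 348.843436 ≈ 349.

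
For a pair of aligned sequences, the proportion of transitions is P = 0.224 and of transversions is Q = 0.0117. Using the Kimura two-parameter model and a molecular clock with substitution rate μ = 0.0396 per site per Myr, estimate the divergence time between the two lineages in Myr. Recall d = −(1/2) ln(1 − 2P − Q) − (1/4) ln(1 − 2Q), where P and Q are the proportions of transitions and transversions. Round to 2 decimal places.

Under the Kimura two-parameter model, d = −½ ln(1 − 2P − Q) − ¼ ln(1 − 2Q).
1 − 2P − Q = 0.5403, giving −½ ln(0.5403) = 0.307815.
1 − 2Q = 0.9766, giving −¼ ln(0.9766) = 0.005920.
d = 0.307815 + 0.005920 = 0.313735.
Under a molecular clock d = 2μt, so t = d/(2μ) = 0.313735 / (2 × 0.0396) = 3.96 Myr.

3.96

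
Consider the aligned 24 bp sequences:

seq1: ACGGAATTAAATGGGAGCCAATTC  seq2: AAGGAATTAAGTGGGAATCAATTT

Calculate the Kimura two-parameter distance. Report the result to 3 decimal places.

0.257

Of 24 sites, 4 differences are transitions and 1 are transversions, so P = 4/24 ≈ 0.166667 and Q = 1/24 ≈ 0.041667.
Under the Kimura two-parameter model, d = −½ ln(1 − 2P − Q) − ¼ ln(1 − 2Q).
1 − 2P − Q = 0.624999, giving −½ ln(0.624999) = 0.235003.
1 − 2Q = 0.916666, giving −¼ ln(0.916666) = 0.021753.
d = 0.235003 + 0.021753 = 0.256756.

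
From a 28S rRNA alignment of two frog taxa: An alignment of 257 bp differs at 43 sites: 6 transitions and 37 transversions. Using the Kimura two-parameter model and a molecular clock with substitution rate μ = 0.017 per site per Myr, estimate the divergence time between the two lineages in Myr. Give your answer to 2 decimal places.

P = 6/257 ≈ 0.023346 and Q = 37/257 ≈ 0.143969.
Under the Kimura two-parameter model, d = −½ ln(1 − 2P − Q) − ¼ ln(1 − 2Q).
1 − 2P − Q = 0.809339, giving −½ ln(0.809339) = 0.105769.
1 − 2Q = 0.712062, giving −¼ ln(0.712062) = 0.084898.
d = 0.105769 + 0.084898 = 0.190667.
Under a molecular clock d = 2μt, so t = d/(2μ) = 0.190667 / (2 × 0.017) = 5.61 Myr.

5.61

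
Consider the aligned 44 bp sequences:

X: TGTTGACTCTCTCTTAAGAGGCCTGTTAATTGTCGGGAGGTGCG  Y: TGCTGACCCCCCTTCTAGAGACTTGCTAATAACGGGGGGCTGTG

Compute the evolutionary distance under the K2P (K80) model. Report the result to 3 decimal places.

Of 44 sites, 13 differences are transitions and 4 are transversions, so P = 13/44 ≈ 0.295455 and Q = 4/44 ≈ 0.090909.
Under the Kimura two-parameter model, d = −½ ln(1 − 2P − Q) − ¼ ln(1 − 2Q).
1 − 2P − Q = 0.318181, giving −½ ln(0.318181) = 0.572567.
1 − 2Q = 0.818182, giving −¼ ln(0.818182) = 0.050168.
d = 0.572567 + 0.050168 = 0.622735.

0.623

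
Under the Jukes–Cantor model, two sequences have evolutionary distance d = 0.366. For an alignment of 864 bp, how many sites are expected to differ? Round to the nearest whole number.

Invert JC69: p = (3/4)(1 − e^(−4d/3)) = 0.75 × (1 − e^(-0.488)) = 0.75 × (1 − 0.613853) = 0.289610.
Expected differing sites = pL ≈ 0.289610 × 864 = 250.22304 ≈ 250.

250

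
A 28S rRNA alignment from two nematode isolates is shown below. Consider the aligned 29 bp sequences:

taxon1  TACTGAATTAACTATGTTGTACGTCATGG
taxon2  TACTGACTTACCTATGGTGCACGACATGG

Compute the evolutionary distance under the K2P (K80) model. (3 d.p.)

Of 29 sites, 1 differences are transitions and 4 are transversions, so P = 1/29 ≈ 0.034483 and Q = 4/29 ≈ 0.137931.
Under the Kimura two-parameter model, d = −½ ln(1 − 2P − Q) − ¼ ln(1 − 2Q).
1 − 2P − Q = 0.793103, giving −½ ln(0.793103) = 0.115901.
1 − 2Q = 0.724138, giving −¼ ln(0.724138) = 0.080693.
d = 0.115901 + 0.080693 = 0.196594.

0.197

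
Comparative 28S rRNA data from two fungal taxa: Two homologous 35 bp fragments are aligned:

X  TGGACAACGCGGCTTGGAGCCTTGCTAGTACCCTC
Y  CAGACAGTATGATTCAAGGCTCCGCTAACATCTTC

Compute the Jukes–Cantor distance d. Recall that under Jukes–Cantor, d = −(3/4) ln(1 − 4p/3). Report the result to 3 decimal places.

The sequences differ at 19 of 35 sites, so p = 19/35 ≈ 0.542857.
d = −(3/4) ln(1 − 4p/3) = −0.75 ln(1 − 0.723809) = −0.75 ln(0.276191)
  = −0.75 × (-1.286663) = 0.964997 substitutions/site.

0.965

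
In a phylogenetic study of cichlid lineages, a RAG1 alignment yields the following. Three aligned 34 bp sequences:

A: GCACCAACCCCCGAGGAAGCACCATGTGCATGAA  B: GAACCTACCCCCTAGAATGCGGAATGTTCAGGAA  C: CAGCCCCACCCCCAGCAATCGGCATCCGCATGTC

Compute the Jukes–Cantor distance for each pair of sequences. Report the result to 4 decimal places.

d(A,B) = 0.3734, d(A,C) = 0.6655, d(B,C) = 0.7405

A–B: 10/34 sites differ → p ≈ 0.294118, d = −0.75 ln(1 − 0.392157) = 0.373379 ≈ 0.3734.
A–C: 15/34 sites differ → p ≈ 0.441176, d = −0.75 ln(1 − 0.588235) = 0.665477 ≈ 0.6655.
B–C: 16/34 sites differ → p ≈ 0.470588, d = −0.75 ln(1 − 0.627451) = 0.740540 ≈ 0.7405.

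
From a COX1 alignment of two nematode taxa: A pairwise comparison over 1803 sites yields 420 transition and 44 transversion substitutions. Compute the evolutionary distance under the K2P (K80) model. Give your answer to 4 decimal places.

P = 420/1803 ≈ 0.232945 and Q = 44/1803 ≈ 0.024404.
Under the Kimura two-parameter model, d = −½ ln(1 − 2P − Q) − ¼ ln(1 − 2Q).
1 − 2P − Q = 0.509706, giving −½ ln(0.509706) = 0.336961.
1 − 2Q = 0.951192, giving −¼ ln(0.951192) = 0.012510.
d = 0.336961 + 0.012510 = 0.349471.

0.3495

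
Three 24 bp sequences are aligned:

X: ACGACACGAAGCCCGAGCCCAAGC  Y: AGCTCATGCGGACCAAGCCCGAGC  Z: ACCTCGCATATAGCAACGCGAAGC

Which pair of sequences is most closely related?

X and Y

X–Y: 9/24 differ, p = 0.375, d = 0.520.
X–Z: 12/24 differ, p = 0.500, d = 0.824.
Y–Z: 12/24 differ, p = 0.500, d = 0.824.
The smallest distance is between X and Y.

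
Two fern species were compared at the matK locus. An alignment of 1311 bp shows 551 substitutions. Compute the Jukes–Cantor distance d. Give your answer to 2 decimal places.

p = 551/1311 ≈ 0.42029.
d = −(3/4) ln(1 − 4p/3) = −0.75 ln(1 − 0.560387) = −0.75 ln(0.439613)
  = −0.75 × (-0.821860) = 0.616395 substitutions/site.

0.62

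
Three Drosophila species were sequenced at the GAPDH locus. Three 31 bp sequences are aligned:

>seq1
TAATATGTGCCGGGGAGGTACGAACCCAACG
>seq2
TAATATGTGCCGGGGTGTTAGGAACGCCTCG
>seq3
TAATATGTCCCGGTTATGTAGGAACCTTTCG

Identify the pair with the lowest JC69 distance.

seq1–seq2: 6/31 differ, p = 0.194, d = 0.224.
seq1–seq3: 8/31 differ, p = 0.258, d = 0.316.
seq2–seq3: 9/31 differ, p = 0.290, d = 0.367.
The smallest distance is between seq1 and seq2.

seq1 and seq2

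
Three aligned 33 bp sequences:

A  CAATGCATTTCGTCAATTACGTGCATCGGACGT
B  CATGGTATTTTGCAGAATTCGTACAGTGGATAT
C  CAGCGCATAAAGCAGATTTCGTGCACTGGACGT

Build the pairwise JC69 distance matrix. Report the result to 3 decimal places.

A–B: 14/33 sites differ → p ≈ 0.424242, d = −0.75 ln(1 − 0.565656) = 0.625439 ≈ 0.625.
A–C: 11/33 sites differ → p ≈ 0.333333, d = −0.75 ln(1 − 0.444444) = 0.440839 ≈ 0.441.
B–C: 11/33 sites differ → p ≈ 0.333333, d = −0.75 ln(1 − 0.444444) = 0.440839 ≈ 0.441.

d(A,B) = 0.625, d(A,C) = 0.441, d(B,C) = 0.441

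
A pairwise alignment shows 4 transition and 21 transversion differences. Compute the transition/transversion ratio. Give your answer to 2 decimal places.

R = 4/21 = 0.190476… ≈ 0.19 (to 2 d.p.).

0.19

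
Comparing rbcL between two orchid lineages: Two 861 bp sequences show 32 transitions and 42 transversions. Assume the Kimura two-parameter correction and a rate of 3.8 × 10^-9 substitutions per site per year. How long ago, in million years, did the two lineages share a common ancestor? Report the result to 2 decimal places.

P = 32/861 ≈ 0.037166 and Q = 42/861 ≈ 0.04878.
Under the Kimura two-parameter model, d = −½ ln(1 − 2P − Q) − ¼ ln(1 − 2Q).
1 − 2P − Q = 0.876888, giving −½ ln(0.876888) = 0.065688.
1 − 2Q = 0.90244, giving −¼ ln(0.90244) = 0.025663.
d = 0.065688 + 0.025663 = 0.091351.
Under a molecular clock d = 2μt, so t = d/(2μ) = 0.091351 / (2 × 3.8 × 10^-9) = 12.02 million years.

12.02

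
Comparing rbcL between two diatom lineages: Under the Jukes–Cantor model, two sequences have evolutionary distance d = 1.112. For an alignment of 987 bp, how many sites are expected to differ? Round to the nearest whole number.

572

Invert JC69: p = (3/4)(1 − e^(−4d/3)) = 0.75 × (1 − e^(-1.482667)) = 0.75 × (1 − 0.227031) = 0.579727.
Expected differing sites = pL ≈ 0.579727 × 987 = 572.190549 ≈ 572.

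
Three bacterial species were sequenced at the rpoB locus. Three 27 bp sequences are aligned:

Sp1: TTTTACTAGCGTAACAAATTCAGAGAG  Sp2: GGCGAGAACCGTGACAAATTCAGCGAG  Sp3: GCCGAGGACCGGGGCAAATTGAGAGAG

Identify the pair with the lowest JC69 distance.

Sp1–Sp2: 9/27 differ, p = 0.333, d = 0.441.
Sp1–Sp3: 11/27 differ, p = 0.407, d = 0.588.
Sp2–Sp3: 6/27 differ, p = 0.222, d = 0.264.
The smallest distance is between Sp2 and Sp3.

Sp2 and Sp3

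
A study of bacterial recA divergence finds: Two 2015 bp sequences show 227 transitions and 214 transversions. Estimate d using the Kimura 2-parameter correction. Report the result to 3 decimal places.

P = 227/2015 ≈ 0.112655 and Q = 214/2015 ≈ 0.106203.
Under the Kimura two-parameter model, d = −½ ln(1 − 2P − Q) − ¼ ln(1 − 2Q).
1 − 2P − Q = 0.668487, giving −½ ln(0.668487) = 0.201369.
1 − 2Q = 0.787594, giving −¼ ln(0.787594) = 0.059693.
d = 0.201369 + 0.059693 = 0.261062.

0.261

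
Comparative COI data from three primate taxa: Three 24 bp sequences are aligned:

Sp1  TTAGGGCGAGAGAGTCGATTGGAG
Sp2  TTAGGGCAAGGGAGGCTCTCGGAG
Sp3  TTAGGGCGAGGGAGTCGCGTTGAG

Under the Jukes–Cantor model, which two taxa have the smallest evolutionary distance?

Sp1–Sp2: 6/24 differ, p = 0.250, d = 0.304.
Sp1–Sp3: 4/24 differ, p = 0.167, d = 0.188.
Sp2–Sp3: 6/24 differ, p = 0.250, d = 0.304.
The smallest distance is between Sp1 and Sp3.

Sp1 and Sp3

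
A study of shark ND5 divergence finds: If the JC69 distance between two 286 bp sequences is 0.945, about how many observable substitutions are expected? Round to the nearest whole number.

154

Invert JC69: p = (3/4)(1 − e^(−4d/3)) = 0.75 × (1 − e^(-1.26)) = 0.75 × (1 − 0.283654) = 0.537260.
Expected differing sites = pL ≈ 0.537260 × 286 = 153.65636 ≈ 154.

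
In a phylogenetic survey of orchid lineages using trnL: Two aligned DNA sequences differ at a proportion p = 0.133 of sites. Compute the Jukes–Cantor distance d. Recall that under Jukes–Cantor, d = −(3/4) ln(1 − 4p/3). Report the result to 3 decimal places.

0.146

d = −(3/4) ln(1 − 4p/3) = −0.75 ln(1 − 0.177333) = −0.75 ln(0.822667)
  = −0.75 × (-0.195204) = 0.146403 substitutions/site.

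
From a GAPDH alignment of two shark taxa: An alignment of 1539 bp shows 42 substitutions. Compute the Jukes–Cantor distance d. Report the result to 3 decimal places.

p = 42/1539 ≈ 0.02729.
d = −(3/4) ln(1 − 4p/3) = −0.75 ln(1 − 0.036387) = −0.75 ln(0.963613)
  = −0.75 × (-0.037066) = 0.027800 substitutions/site.

0.028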